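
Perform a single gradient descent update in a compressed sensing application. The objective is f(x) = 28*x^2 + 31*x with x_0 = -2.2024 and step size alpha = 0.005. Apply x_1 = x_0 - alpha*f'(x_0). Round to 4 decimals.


We compute the gradient at x_0 and apply the update.
f'(x) = 56*x + 31
f'(-2.2024) = 56*-2.2024 + 31 = -92.3344
x_1 = -2.2024 - 0.005*-92.3344 = -1.7407


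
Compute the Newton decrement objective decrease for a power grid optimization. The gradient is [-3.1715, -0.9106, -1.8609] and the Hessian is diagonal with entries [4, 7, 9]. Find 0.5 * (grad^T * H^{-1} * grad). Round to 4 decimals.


Step 1: H is diagonal, so H^(-1) * g = [-0.7929, -0.1301, -0.2068].
Step 2: g^T H^(-1) g = sum_i g_i^2 / H_ii
  = (-3.1715)^2/4 + (-0.9106)^2/7 + (-1.8609)^2/9
  = 2.5146 + 0.1185 + 0.3848 = 3.0178
Step 3: Objective decrease = 0.5 * g^T H^(-1) g = 1.5089


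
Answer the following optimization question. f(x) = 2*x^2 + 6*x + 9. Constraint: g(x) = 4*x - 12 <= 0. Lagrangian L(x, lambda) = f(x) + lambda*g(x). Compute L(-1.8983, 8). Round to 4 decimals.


Step 1: Evaluate f(x).
f(-1.8983) = 2*(-1.8983)^2 + 6*(-1.8983) + 9 = 4.8173
Step 2: Evaluate g(x).
g(-1.8983) = 4*-1.8983 - 12 = -19.5932
Step 3: Compute Lagrangian.
L = 4.8173 + 8*-19.5932 = -151.9283


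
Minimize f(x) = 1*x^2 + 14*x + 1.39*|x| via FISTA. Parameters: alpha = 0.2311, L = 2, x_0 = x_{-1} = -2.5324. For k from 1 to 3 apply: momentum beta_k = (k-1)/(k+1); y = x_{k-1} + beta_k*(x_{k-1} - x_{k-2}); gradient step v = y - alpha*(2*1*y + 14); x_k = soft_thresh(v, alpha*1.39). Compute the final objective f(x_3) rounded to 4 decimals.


FISTA on f(x) = 1*x^2 + 14*x + 1.39*|x|
L = 2, alpha = 0.2311
Iteration 1: beta = 0.0, y = -2.5324 + 0.0*(-2.5324 + 2.5324) = -2.5324
  grad(y) = 8.9352, v = y - alpha*grad = -4.5973
  prox(v) = soft_thresh(-4.5973, 0.3212) = -4.2761
Iteration 2: beta = 0.3333, y = -4.2761 + 0.3333*(-4.2761 + 2.5324) = -4.8573
  grad(y) = 4.2853, v = y - alpha*grad = -5.8477
  prox(v) = soft_thresh(-5.8477, 0.3212) = -5.5264
Iteration 3: beta = 0.5, y = -5.5264 + 0.5*(-5.5264 + 4.2761) = -6.1516
  grad(y) = 1.6968, v = y - alpha*grad = -6.5437
  prox(v) = soft_thresh(-6.5437, 0.3212) = -6.2225
f(x_3) = 1*(-6.2225)^2 + 14*(-6.2225) + 1.39*|-6.2225| = -39.7462


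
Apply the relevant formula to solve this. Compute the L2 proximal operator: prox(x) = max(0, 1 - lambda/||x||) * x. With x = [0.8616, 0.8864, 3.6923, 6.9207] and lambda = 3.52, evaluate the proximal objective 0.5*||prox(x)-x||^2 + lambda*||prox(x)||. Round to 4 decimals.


Step 1: Compute ||x||.
||x|| = 7.9409
Step 2: Compute scaling factor.
scale = max(0, 1 - 3.52/7.9409) = 0.5567
Step 3: prox(x) = [0.4797, 0.4935, 2.0556, 3.8529]
||prox(x)|| = 4.4209
Step 4: Proximal objective.
0.5*||prox-x||^2 = 6.1952
lambda*||prox|| = 15.5616
Total = 21.7566


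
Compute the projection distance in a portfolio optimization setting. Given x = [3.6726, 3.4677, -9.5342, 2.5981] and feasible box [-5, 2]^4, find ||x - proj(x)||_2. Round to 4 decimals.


Project each component onto [-5, 2].
clip(3.6726) = 2.0, clip(3.4677) = 2.0, clip(-9.5342) = -5.0, clip(2.5981) = 2.0
Projection = [2.0, 2.0, -5.0, 2.0]
Squared diffs: [2.7976, 2.1541, 20.559, 0.3577]
Distance = sqrt(25.8684) = 5.0861


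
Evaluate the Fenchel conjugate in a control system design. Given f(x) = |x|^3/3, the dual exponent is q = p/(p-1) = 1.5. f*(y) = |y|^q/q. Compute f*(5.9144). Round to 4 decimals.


The conjugate exponent q satisfies 1/p + 1/q = 1.
p = 3, so q = 3/(3 - 1) = 1.5
|y|^q = 5.9144^1.5 = 14.3835
f*(5.9144) = 14.3835 / 1.5 = 9.589


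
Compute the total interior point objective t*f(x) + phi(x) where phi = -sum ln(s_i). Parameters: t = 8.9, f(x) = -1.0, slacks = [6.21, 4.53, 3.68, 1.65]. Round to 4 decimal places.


Step 1: Compute log-barrier.
ln values: [1.8262, 1.5107, 1.3029, 0.5008]
phi = -(1.8262 + 1.5107 + 1.3029 + 0.5008) = -5.1406
Step 2: Compute augmented objective.
t*f(x) = 8.9*-1.0 = -8.9
Total = -8.9 - 5.1406 = -14.0406


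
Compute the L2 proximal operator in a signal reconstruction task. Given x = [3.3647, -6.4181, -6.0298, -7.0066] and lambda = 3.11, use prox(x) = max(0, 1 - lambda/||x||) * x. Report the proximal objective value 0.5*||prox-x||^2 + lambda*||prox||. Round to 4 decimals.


Step 1: Compute ||x||.
||x|| = 11.7458
Step 2: Compute scaling factor.
scale = max(0, 1 - 3.11/11.7458) = 0.7352
Step 3: prox(x) = [2.4738, -4.7187, -4.4333, -5.1514]
||prox(x)|| = 8.6358
Step 4: Proximal objective.
0.5*||prox-x||^2 = 4.8361
lambda*||prox|| = 26.8573
Total = 31.6934


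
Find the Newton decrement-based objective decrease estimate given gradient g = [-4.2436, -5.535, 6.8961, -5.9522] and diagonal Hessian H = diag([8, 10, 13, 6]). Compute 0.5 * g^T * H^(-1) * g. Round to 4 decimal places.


Step 1: H is diagonal, so H^(-1) * g = [-0.5305, -0.5535, 0.5305, -0.992].
Step 2: g^T H^(-1) g = sum_i g_i^2 / H_ii
  = (-4.2436)^2/8 + (-5.535)^2/10 + (6.8961)^2/13 + (-5.9522)^2/6
  = 2.251 + 3.0636 + 3.6582 + 5.9048 = 14.8776
Step 3: Objective decrease = 0.5 * g^T H^(-1) g = 7.4388


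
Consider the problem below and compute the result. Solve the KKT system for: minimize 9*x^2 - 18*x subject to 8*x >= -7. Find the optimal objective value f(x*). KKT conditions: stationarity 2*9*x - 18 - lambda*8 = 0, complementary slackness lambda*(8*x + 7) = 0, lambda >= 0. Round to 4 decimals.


Step 1: Try lambda = 0 (constraint inactive).
Stationarity: 2*9*x - 18 = 0
x* = 18/(2*9) = 1.0
Check constraint: 8*1.0 = 8.0 >= -7 -- satisfied.
Step 2: Compute optimal value.
f(x*) = 9*1.0^2 - 18*1.0 = -9.0


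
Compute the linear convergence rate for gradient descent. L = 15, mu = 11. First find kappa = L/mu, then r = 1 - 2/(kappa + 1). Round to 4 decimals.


Step 1: Compute the condition number.
kappa = L/mu = 15/11 = 1.3636
Step 2: Compute the convergence rate.
r = 1 - 2/(kappa + 1) = 1 - 2*mu/(L + mu) = (L - mu)/(L + mu) = 4/26 = 0.1538


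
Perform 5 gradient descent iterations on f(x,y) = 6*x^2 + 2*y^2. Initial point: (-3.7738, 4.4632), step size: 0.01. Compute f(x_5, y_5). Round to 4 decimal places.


Gradient descent on f(x,y) = 6*x^2 + 2*y^2.
Starting point: (-3.7738, 4.4632), alpha = 0.01
Step 1: grad_x = 2*6*-3.7738 = -45.2856, grad_y = 2*2*4.4632 = 17.8528
  x_1 = -3.7738 - 0.01*-45.2856 = -3.3209
  y_1 = 4.4632 - 0.01*17.8528 = 4.2847
Step 2: grad_x = 2*6*-3.3209 = -39.8513, grad_y = 2*2*4.2847 = 17.1387
  x_2 = -3.3209 - 0.01*-39.8513 = -2.9224
  y_2 = 4.2847 - 0.01*17.1387 = 4.1133
Step 3: grad_x = 2*6*-2.9224 = -35.0692, grad_y = 2*2*4.1133 = 16.4531
  x_3 = -2.9224 - 0.01*-35.0692 = -2.5717
  y_3 = 4.1133 - 0.01*16.4531 = 3.9488
Step 4: grad_x = 2*6*-2.5717 = -30.8609, grad_y = 2*2*3.9488 = 15.795
  x_4 = -2.5717 - 0.01*-30.8609 = -2.2631
  y_4 = 3.9488 - 0.01*15.795 = 3.7908
Step 5: grad_x = 2*6*-2.2631 = -27.1576, grad_y = 2*2*3.7908 = 15.1632
  x_5 = -2.2631 - 0.01*-27.1576 = -1.9916
  y_5 = 3.7908 - 0.01*15.1632 = 3.6392
f(-1.9916, 3.6392) = 6*(-1.9916)^2 + 2*3.6392^2 = 50.2849


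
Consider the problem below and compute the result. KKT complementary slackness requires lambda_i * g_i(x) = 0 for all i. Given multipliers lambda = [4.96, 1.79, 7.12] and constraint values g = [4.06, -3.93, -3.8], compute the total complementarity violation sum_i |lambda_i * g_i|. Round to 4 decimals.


KKT complementary slackness check:
lambda_1 * g_1 = 4.96 * 4.06 = 20.1376
lambda_2 * g_2 = 1.79 * -3.93 = -7.0347
lambda_3 * g_3 = 7.12 * -3.8 = -27.056
Total violation = 20.1376 + 7.0347 + 27.056 = 54.2283


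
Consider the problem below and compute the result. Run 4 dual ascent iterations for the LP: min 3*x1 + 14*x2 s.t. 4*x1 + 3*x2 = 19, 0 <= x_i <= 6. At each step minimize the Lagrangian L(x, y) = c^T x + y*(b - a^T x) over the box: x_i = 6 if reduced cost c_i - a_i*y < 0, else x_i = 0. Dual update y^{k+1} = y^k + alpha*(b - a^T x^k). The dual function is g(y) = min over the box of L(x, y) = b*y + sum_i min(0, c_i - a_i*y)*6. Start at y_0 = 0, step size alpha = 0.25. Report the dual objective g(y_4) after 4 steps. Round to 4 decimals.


Dual ascent for LP: min 3*x1 + 14*x2, 4*x1 + 3*x2 = 19, 0 <= x_i <= 6
Step 1: y^k = 0.0, reduced costs: (3.0, 14.0)
  x^k = (0.0, 0.0), subgradient = b - a^T x = 19.0
  y^{k+1} = 0.0 + 0.25*19.0 = 4.75
Step 2: y^k = 4.75, reduced costs: (-16.0, -0.25)
  x^k = (6.0, 6.0), subgradient = b - a^T x = -23.0
  y^{k+1} = 4.75 + 0.25*-23.0 = -1.0
Step 3: y^k = -1.0, reduced costs: (7.0, 17.0)
  x^k = (0.0, 0.0), subgradient = b - a^T x = 19.0
  y^{k+1} = -1.0 + 0.25*19.0 = 3.75
Step 4: y^k = 3.75, reduced costs: (-12.0, 2.75)
  x^k = (6.0, 0.0), subgradient = b - a^T x = -5.0
  y^{k+1} = 3.75 + 0.25*-5.0 = 2.5
Dual objective at y_4 = 2.5: reduced costs (-7.0, 6.5), box minimizer x = (6.0, 0.0)
g(y_4) = b*y + (c1 - a1*y)*x1 + (c2 - a2*y)*x2 = 19*2.5 + (-7.0)*6.0 + 6.5*0.0 = 47.5 - 42.0 + 0.0 = 5.5


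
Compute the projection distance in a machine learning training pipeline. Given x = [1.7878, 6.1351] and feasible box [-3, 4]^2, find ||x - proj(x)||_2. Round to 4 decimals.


Project each component onto [-3, 4].
clip(1.7878) = 1.7878, clip(6.1351) = 4.0
Projection = [1.7878, 4.0]
Squared diffs: [0.0, 4.5587]
Distance = sqrt(4.5587) = 2.1351


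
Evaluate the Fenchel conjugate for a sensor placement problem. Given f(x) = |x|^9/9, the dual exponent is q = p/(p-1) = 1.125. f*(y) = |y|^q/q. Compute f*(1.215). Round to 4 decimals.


The conjugate exponent q satisfies 1/p + 1/q = 1.
p = 9, so q = 9/(9 - 1) = 1.125
|y|^q = 1.215^1.125 = 1.2449
f*(1.215) = 1.2449 / 1.125 = 1.1066


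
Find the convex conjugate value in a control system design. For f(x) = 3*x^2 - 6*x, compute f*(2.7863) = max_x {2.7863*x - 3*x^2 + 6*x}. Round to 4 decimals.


f*(y) = sup_x {y*x - a*x^2 - b*x} = sup_x {(y-b)*x - a*x^2}
FOC: (y - b) - 2a*x = 0 => x* = (y - b)/(2a)
x* = (2.7863 + 6)/(2*3) = 1.4644
f*(2.7863) = (y-b)^2/(4a) = (2.7863 + 6)^2/(4*3)
= 77.1991/12 = 6.4333


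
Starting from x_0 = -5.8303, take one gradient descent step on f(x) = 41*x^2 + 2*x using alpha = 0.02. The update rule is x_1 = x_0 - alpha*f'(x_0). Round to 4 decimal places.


We compute the gradient at x_0 and apply the update.
f'(x) = 82*x + 2
f'(-5.8303) = 82*-5.8303 + 2 = -476.0846
x_1 = -5.8303 - 0.02*-476.0846 = 3.6914


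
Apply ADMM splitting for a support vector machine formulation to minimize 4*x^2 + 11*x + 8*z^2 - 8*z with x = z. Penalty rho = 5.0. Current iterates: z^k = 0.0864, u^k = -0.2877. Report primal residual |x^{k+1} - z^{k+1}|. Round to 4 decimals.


ADMM iteration with rho = 5.0, z^k = 0.0864, u^k = -0.2877
Step 1: x-update.
Minimize 4*x^2 + 11*x + (5.0/2)*(x - 0.0864 - 0.2877)^2
FOC: (2*4 + 5.0)*x = -11 + 5.0*(0.0864 + 0.2877)
x^{k+1} = -0.7023
Step 2: z-update.
Minimize 8*z^2 - 8*z + (5.0/2)*(-0.7023 - z - 0.2877)^2
FOC: (2*8 + 5.0)*z = 8 + 5.0*(-0.7023 - 0.2877)
z^{k+1} = 0.1452
Step 3: u-update.
u^{k+1} = -0.2877 - 0.7023 - 0.1452 = -1.1352
Step 4: Primal residual = |-0.7023 - 0.1452| = 0.8475


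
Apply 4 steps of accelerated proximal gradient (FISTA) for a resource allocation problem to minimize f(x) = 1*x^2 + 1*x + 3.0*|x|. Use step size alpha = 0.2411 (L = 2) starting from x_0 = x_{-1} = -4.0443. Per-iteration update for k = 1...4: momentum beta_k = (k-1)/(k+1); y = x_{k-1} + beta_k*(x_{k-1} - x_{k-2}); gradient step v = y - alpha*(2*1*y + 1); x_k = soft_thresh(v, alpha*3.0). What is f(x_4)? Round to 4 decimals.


FISTA on f(x) = 1*x^2 + 1*x + 3.0*|x|
L = 2, alpha = 0.2411
Iteration 1: beta = 0.0, y = -4.0443 + 0.0*(-4.0443 + 4.0443) = -4.0443
  grad(y) = -7.0886, v = y - alpha*grad = -2.3352
  prox(v) = soft_thresh(-2.3352, 0.7233) = -1.6119
Iteration 2: beta = 0.3333, y = -1.6119 + 0.3333*(-1.6119 + 4.0443) = -0.8012
  grad(y) = -0.6023, v = y - alpha*grad = -0.6559
  prox(v) = soft_thresh(-0.6559, 0.7233) = 0.0
Iteration 3: beta = 0.5, y = 0.0 + 0.5*(0.0 + 1.6119) = 0.806
  grad(y) = 2.6119, v = y - alpha*grad = 0.1762
  prox(v) = soft_thresh(0.1762, 0.7233) = 0.0
Iteration 4: beta = 0.6, y = 0.0 + 0.6*(0.0 - 0.0) = 0.0
  grad(y) = 1.0, v = y - alpha*grad = -0.2411
  prox(v) = soft_thresh(-0.2411, 0.7233) = 0.0
f(x_4) = 1*0.0^2 + 1*0.0 + 3.0*|0.0| = 0.0


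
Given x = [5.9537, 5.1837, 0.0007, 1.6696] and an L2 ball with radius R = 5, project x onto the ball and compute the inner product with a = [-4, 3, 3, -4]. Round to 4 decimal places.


Step 1: Compute ||x|| (intermediates to 6 decimals).
||x|| = sqrt(5.9537^2 + 5.1837^2 + 0.0007^2 + 1.6696^2) = 8.068758
Step 2: Project.
Since ||x|| > R, scale = R/||x|| = 5/8.068758 = 0.619674, proj(x) = scale * x
proj(x) = [3.689353, 3.212204, 0.000434, 1.034608]
Step 3: Dot product.
a^T * proj(x) = -4*3.689353 + 3*3.212204 + 3*0.000434 - 4*1.034608 = -9.2579


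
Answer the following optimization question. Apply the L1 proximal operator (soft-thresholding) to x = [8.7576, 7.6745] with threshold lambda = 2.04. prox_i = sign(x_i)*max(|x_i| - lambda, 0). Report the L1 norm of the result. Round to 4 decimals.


Soft-thresholding with lambda = 2.04:
prox(8.7576) = sign(8.7576)*max(|8.7576| - 2.04, 0) = 6.7176
prox(7.6745) = sign(7.6745)*max(|7.6745| - 2.04, 0) = 5.6345
prox(x) = [6.7176, 5.6345]
||prox(x)||_1 = 6.7176 + 5.6345 = 12.3521


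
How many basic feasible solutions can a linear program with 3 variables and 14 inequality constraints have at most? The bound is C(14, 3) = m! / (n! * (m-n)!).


Each vertex corresponds to some choice of n active constraints out of m, so the number of vertices is at most C(m, n) = m! / (n!(m-n)!).
m = 14, n = 3
Numerator: 14 * 13 * 12
Denominator: 3! = 6
C(14, 3) = 364


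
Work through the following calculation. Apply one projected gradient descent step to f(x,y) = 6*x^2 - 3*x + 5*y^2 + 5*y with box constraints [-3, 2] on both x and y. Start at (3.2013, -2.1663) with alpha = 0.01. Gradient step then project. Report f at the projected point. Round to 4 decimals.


Step 1: Compute gradient at (3.2013, -2.1663).
grad_x = 2*6*3.2013 - 3 = 35.4156
grad_y = 2*5*-2.1663 + 5 = -16.663
Step 2: Gradient step.
x_raw = 3.2013 - 0.01*35.4156 = 2.8471
y_raw = -2.1663 - 0.01*-16.663 = -1.9997
Step 3: Project onto [-3, 2].
x_proj = clip(2.8471) = 2.0
y_proj = clip(-1.9997) = -1.9997
Step 4: Evaluate f.
f(2.0, -1.9997) = 27.9951


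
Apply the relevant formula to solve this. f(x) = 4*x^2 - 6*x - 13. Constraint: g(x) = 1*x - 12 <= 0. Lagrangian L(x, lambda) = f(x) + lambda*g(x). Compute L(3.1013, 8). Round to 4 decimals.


Step 1: Evaluate f(x).
f(3.1013) = 4*3.1013^2 - 6*3.1013 - 13 = 6.8644
Step 2: Evaluate g(x).
g(3.1013) = 1*3.1013 - 12 = -8.8987
Step 3: Compute Lagrangian.
L = 6.8644 + 8*-8.8987 = -64.3252


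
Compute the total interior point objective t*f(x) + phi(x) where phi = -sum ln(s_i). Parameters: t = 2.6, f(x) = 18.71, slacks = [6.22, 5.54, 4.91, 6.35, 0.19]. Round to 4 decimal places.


Step 1: Compute log-barrier.
ln values: [1.8278, 1.712, 1.5913, 1.8485, -1.6607]
phi = -(1.8278 + 1.712 + 1.5913 + 1.8485 - 1.6607) = -5.3188
Step 2: Compute augmented objective.
t*f(x) = 2.6*18.71 = 48.646
Total = 48.646 - 5.3188 = 43.3272


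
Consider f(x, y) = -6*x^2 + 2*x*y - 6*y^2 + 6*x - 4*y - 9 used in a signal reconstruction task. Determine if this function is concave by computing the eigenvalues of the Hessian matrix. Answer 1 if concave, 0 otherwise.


The Hessian of f(x,y) = -6*x^2 + 2*x*y - 6*y^2 + 6*x - 4*y - 9 is:
H = [[-12, 2], [2, -12]]
Trace = -12 - 12 = -24
Determinant = -12*-12 - (2)^2 = 140
Discriminant = (-24)^2 - 4*140 = 16.0
Eigenvalues: lambda_1 = -14.0, lambda_2 = -10.0
The function is concave.

1


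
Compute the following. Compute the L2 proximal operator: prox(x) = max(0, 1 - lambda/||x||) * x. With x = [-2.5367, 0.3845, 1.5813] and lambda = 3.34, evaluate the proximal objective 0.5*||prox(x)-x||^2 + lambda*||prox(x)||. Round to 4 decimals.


Step 1: Compute ||x||.
||x|| = 3.0138
Step 2: Compute scaling factor.
scale = max(0, 1 - 3.34/3.0138) = 0.0
Step 3: prox(x) = [-0.0, 0.0, 0.0]
||prox(x)|| = 0.0
Step 4: Proximal objective.
0.5*||prox-x||^2 = 4.5416
lambda*||prox|| = 0.0
Total = 4.5416


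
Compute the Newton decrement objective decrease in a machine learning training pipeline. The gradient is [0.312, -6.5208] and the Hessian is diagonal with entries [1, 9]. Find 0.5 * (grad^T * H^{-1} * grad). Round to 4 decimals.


Step 1: H is diagonal, so H^(-1) * g = [0.312, -0.7245].
Step 2: g^T H^(-1) g = sum_i g_i^2 / H_ii
  = (0.312)^2/1 + (-6.5208)^2/9
  = 0.0973 + 4.7245 = 4.8219
Step 3: Objective decrease = 0.5 * g^T H^(-1) g = 2.4109


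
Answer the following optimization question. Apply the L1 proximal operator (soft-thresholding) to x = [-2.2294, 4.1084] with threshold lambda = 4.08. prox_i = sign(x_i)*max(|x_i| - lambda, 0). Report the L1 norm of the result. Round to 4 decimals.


Soft-thresholding with lambda = 4.08:
prox(-2.2294) = sign(-2.2294)*max(|-2.2294| - 4.08, 0) = 0.0
prox(4.1084) = sign(4.1084)*max(|4.1084| - 4.08, 0) = 0.0284
prox(x) = [0.0, 0.0284]
||prox(x)||_1 = 0.0 + 0.0284 = 0.0284


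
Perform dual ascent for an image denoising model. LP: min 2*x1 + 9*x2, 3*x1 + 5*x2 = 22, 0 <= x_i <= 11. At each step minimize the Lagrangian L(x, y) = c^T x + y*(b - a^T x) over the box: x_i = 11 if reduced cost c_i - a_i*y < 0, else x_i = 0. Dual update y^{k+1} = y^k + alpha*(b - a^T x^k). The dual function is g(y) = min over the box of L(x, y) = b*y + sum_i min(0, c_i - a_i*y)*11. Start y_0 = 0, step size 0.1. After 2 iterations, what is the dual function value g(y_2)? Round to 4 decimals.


Dual ascent for LP: min 2*x1 + 9*x2, 3*x1 + 5*x2 = 22, 0 <= x_i <= 11
Step 1: y^k = 0.0, reduced costs: (2.0, 9.0)
  x^k = (0.0, 0.0), subgradient = b - a^T x = 22.0
  y^{k+1} = 0.0 + 0.1*22.0 = 2.2
Step 2: y^k = 2.2, reduced costs: (-4.6, -2.0)
  x^k = (11.0, 11.0), subgradient = b - a^T x = -66.0
  y^{k+1} = 2.2 + 0.1*-66.0 = -4.4
Dual objective at y_2 = -4.4: reduced costs (15.2, 31.0), box minimizer x = (0.0, 0.0)
g(y_2) = b*y + (c1 - a1*y)*x1 + (c2 - a2*y)*x2 = 22*(-4.4) + 15.2*0.0 + 31.0*0.0 = -96.8 + 0.0 + 0.0 = -96.8


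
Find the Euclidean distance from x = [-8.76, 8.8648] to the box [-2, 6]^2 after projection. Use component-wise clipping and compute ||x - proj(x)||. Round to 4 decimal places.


Project each component onto [-2, 6].
clip(-8.76) = -2.0, clip(8.8648) = 6.0
Projection = [-2.0, 6.0]
Squared diffs: [45.6976, 8.2071]
Distance = sqrt(53.9047) = 7.342


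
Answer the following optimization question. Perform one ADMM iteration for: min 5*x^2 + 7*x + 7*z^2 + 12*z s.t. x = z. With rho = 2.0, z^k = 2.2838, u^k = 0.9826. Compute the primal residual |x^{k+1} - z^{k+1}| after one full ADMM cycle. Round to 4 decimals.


ADMM iteration with rho = 2.0, z^k = 2.2838, u^k = 0.9826
Step 1: x-update.
Minimize 5*x^2 + 7*x + (2.0/2)*(x - 2.2838 + 0.9826)^2
FOC: (2*5 + 2.0)*x = -7 + 2.0*(2.2838 - 0.9826)
x^{k+1} = -0.3665
Step 2: z-update.
Minimize 7*z^2 + 12*z + (2.0/2)*(-0.3665 - z + 0.9826)^2
FOC: (2*7 + 2.0)*z = -12 + 2.0*(-0.3665 + 0.9826)
z^{k+1} = -0.673
Step 3: u-update.
u^{k+1} = 0.9826 - 0.3665 + 0.673 = 1.2891
Step 4: Primal residual = |-0.3665 + 0.673| = 0.3065


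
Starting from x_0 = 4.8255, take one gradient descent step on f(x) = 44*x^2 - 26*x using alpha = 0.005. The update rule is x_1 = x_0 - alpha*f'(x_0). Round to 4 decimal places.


We compute the gradient at x_0 and apply the update.
f'(x) = 88*x - 26
f'(4.8255) = 88*4.8255 - 26 = 398.644
x_1 = 4.8255 - 0.005*398.644 = 2.8323


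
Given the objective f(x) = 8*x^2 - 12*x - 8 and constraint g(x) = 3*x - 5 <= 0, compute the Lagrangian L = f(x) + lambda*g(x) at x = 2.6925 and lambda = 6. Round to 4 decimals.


Step 1: Evaluate f(x).
f(2.6925) = 8*2.6925^2 - 12*2.6925 - 8 = 17.6865
Step 2: Evaluate g(x).
g(2.6925) = 3*2.6925 - 5 = 3.0775
Step 3: Compute Lagrangian.
L = 17.6865 + 6*3.0775 = 36.1515


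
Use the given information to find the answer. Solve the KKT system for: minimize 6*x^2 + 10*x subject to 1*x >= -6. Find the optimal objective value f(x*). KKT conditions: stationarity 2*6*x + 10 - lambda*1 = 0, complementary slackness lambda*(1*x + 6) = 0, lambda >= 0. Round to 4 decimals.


Step 1: Try lambda = 0 (constraint inactive).
Stationarity: 2*6*x + 10 = 0
x* = -10/(2*6) = -5/6 = -0.8333 (rounded; the exact value -5/6 is used below)
Check constraint: 1*-0.8333 = -0.8333 >= -6 -- satisfied.
Step 2: Compute optimal value.
f(x*) = 6*(-5/6)^2 + 10*(-5/6) = -4.1667


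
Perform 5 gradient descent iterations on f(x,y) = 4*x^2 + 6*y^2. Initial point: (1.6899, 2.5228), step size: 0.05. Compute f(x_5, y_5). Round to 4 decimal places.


Gradient descent on f(x,y) = 4*x^2 + 6*y^2.
Starting point: (1.6899, 2.5228), alpha = 0.05
Step 1: grad_x = 2*4*1.6899 = 13.5192, grad_y = 2*6*2.5228 = 30.2736
  x_1 = 1.6899 - 0.05*13.5192 = 1.0139
  y_1 = 2.5228 - 0.05*30.2736 = 1.0091
Step 2: grad_x = 2*4*1.0139 = 8.1115, grad_y = 2*6*1.0091 = 12.1094
  x_2 = 1.0139 - 0.05*8.1115 = 0.6084
  y_2 = 1.0091 - 0.05*12.1094 = 0.4036
Step 3: grad_x = 2*4*0.6084 = 4.8669, grad_y = 2*6*0.4036 = 4.8438
  x_3 = 0.6084 - 0.05*4.8669 = 0.365
  y_3 = 0.4036 - 0.05*4.8438 = 0.1615
Step 4: grad_x = 2*4*0.365 = 2.9201, grad_y = 2*6*0.1615 = 1.9375
  x_4 = 0.365 - 0.05*2.9201 = 0.219
  y_4 = 0.1615 - 0.05*1.9375 = 0.0646
Step 5: grad_x = 2*4*0.219 = 1.7521, grad_y = 2*6*0.0646 = 0.775
  x_5 = 0.219 - 0.05*1.7521 = 0.1314
  y_5 = 0.0646 - 0.05*0.775 = 0.0258
f(0.1314, 0.0258) = 4*0.1314^2 + 6*0.0258^2 = 0.0731


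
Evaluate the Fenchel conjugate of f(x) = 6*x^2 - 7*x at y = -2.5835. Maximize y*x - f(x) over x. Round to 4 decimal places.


f*(y) = sup_x {y*x - a*x^2 - b*x} = sup_x {(y-b)*x - a*x^2}
FOC: (y - b) - 2a*x = 0 => x* = (y - b)/(2a)
x* = (-2.5835 + 7)/(2*6) = 0.368
f*(-2.5835) = (y-b)^2/(4a) = (-2.5835 + 7)^2/(4*6)
= 19.5055/24 = 0.8127


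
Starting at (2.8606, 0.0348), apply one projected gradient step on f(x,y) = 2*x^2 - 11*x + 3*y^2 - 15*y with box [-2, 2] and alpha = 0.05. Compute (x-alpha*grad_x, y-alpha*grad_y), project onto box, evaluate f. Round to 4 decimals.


Step 1: Compute gradient at (2.8606, 0.0348).
grad_x = 2*2*2.8606 - 11 = 0.4424
grad_y = 2*3*0.0348 - 15 = -14.7912
Step 2: Gradient step.
x_raw = 2.8606 - 0.05*0.4424 = 2.8385
y_raw = 0.0348 - 0.05*-14.7912 = 0.7744
Step 3: Project onto [-2, 2].
x_proj = clip(2.8385) = 2.0
y_proj = clip(0.7744) = 0.7744
Step 4: Evaluate f.
f(2.0, 0.7744) = -23.8165


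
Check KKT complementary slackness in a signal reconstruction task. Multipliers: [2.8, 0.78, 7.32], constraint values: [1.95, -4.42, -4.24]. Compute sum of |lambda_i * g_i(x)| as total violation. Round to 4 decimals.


KKT complementary slackness check:
lambda_1 * g_1 = 2.8 * 1.95 = 5.46
lambda_2 * g_2 = 0.78 * -4.42 = -3.4476
lambda_3 * g_3 = 7.32 * -4.24 = -31.0368
Total violation = 5.46 + 3.4476 + 31.0368 = 39.9444


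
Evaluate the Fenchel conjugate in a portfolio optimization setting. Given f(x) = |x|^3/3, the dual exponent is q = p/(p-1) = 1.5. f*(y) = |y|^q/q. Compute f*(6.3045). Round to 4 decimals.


The conjugate exponent q satisfies 1/p + 1/q = 1.
p = 3, so q = 3/(3 - 1) = 1.5
|y|^q = 6.3045^1.5 = 15.8298
f*(6.3045) = 15.8298 / 1.5 = 10.5532


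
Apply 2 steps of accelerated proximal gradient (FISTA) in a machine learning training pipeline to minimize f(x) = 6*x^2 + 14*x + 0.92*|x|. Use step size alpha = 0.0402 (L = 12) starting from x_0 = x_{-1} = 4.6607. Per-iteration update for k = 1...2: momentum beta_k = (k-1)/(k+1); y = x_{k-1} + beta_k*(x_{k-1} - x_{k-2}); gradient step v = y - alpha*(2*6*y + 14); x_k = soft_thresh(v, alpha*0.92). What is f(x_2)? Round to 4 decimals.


FISTA on f(x) = 6*x^2 + 14*x + 0.92*|x|
L = 12, alpha = 0.0402
Iteration 1: beta = 0.0, y = 4.6607 + 0.0*(4.6607 - 4.6607) = 4.6607
  grad(y) = 69.9284, v = y - alpha*grad = 1.8496
  prox(v) = soft_thresh(1.8496, 0.037) = 1.8126
Iteration 2: beta = 0.3333, y = 1.8126 + 0.3333*(1.8126 - 4.6607) = 0.8632
  grad(y) = 24.3587, v = y - alpha*grad = -0.116
  prox(v) = soft_thresh(-0.116, 0.037) = -0.079
f(x_2) = 6*(-0.079)^2 + 14*(-0.079) + 0.92*|-0.079| = -0.996


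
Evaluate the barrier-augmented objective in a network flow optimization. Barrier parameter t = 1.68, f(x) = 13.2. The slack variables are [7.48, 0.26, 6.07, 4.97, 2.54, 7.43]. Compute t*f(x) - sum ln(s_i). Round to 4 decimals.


Step 1: Compute log-barrier.
ln values: [2.0122, -1.3471, 1.8034, 1.6034, 0.9322, 2.0055]
phi = -(2.0122 - 1.3471 + 1.8034 + 1.6034 + 0.9322 + 2.0055) = -7.0096
Step 2: Compute augmented objective.
t*f(x) = 1.68*13.2 = 22.176
Total = 22.176 - 7.0096 = 15.1664


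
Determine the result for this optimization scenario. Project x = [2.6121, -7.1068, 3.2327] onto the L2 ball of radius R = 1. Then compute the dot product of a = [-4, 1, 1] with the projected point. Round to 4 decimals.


Step 1: Compute ||x|| (intermediates to 6 decimals).
||x|| = sqrt(2.6121^2 + (-7.1068)^2 + 3.2327^2) = 8.232862
Step 2: Project.
Since ||x|| > R, scale = R/||x|| = 1/8.232862 = 0.121464, proj(x) = scale * x
proj(x) = [0.317276, -0.86322, 0.392657]
Step 3: Dot product.
a^T * proj(x) = -4*0.317276 + 1*(-0.86322) + 1*0.392657 = -1.7397


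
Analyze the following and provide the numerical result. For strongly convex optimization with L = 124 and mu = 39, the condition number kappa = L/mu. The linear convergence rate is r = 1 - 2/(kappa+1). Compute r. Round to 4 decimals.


Step 1: Compute the condition number.
kappa = L/mu = 124/39 = 3.1795
Step 2: Compute the convergence rate.
r = 1 - 2/(kappa + 1) = 1 - 2*mu/(L + mu) = (L - mu)/(L + mu) = 85/163 = 0.5215


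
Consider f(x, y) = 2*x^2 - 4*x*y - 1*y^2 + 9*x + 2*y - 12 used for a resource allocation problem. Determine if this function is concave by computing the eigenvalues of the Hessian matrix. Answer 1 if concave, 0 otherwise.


The Hessian of f(x,y) = 2*x^2 - 4*x*y - 1*y^2 + 9*x + 2*y - 12 is:
H = [[4, -4], [-4, -2]]
Trace = 4 - 2 = 2
Determinant = 4*-2 - (-4)^2 = -24
Discriminant = (2)^2 - 4*-24 = 100.0
Eigenvalues: lambda_1 = -4.0, lambda_2 = 6.0
The function is not concave.

0


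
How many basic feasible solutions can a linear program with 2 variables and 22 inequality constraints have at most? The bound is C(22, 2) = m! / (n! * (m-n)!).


Each vertex corresponds to some choice of n active constraints out of m, so the number of vertices is at most C(m, n) = m! / (n!(m-n)!).
m = 22, n = 2
Numerator: 22 * 21
Denominator: 2! = 2
C(22, 2) = 231


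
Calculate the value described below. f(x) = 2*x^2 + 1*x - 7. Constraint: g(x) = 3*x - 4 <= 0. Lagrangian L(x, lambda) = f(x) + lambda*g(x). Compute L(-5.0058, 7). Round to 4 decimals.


Step 1: Evaluate f(x).
f(-5.0058) = 2*(-5.0058)^2 + 1*(-5.0058) - 7 = 38.1103
Step 2: Evaluate g(x).
g(-5.0058) = 3*-5.0058 - 4 = -19.0174
Step 3: Compute Lagrangian.
L = 38.1103 + 7*-19.0174 = -95.0115


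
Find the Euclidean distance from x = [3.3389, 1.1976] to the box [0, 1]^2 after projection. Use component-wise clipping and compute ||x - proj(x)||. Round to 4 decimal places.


Project each component onto [0, 1].
clip(3.3389) = 1.0, clip(1.1976) = 1.0
Projection = [1.0, 1.0]
Squared diffs: [5.4705, 0.039]
Distance = sqrt(5.5095) = 2.3472


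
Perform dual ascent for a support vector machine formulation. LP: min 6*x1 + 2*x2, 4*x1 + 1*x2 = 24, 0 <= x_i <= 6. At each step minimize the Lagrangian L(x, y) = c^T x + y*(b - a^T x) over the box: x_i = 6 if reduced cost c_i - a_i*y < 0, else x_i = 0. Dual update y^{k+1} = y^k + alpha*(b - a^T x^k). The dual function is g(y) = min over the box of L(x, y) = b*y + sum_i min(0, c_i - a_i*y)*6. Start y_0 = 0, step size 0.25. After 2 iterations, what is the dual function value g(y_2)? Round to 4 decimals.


Dual ascent for LP: min 6*x1 + 2*x2, 4*x1 + 1*x2 = 24, 0 <= x_i <= 6
Step 1: y^k = 0.0, reduced costs: (6.0, 2.0)
  x^k = (0.0, 0.0), subgradient = b - a^T x = 24.0
  y^{k+1} = 0.0 + 0.25*24.0 = 6.0
Step 2: y^k = 6.0, reduced costs: (-18.0, -4.0)
  x^k = (6.0, 6.0), subgradient = b - a^T x = -6.0
  y^{k+1} = 6.0 + 0.25*-6.0 = 4.5
Dual objective at y_2 = 4.5: reduced costs (-12.0, -2.5), box minimizer x = (6.0, 6.0)
g(y_2) = b*y + (c1 - a1*y)*x1 + (c2 - a2*y)*x2 = 24*4.5 + (-12.0)*6.0 + (-2.5)*6.0 = 108.0 - 72.0 - 15.0 = 21.0


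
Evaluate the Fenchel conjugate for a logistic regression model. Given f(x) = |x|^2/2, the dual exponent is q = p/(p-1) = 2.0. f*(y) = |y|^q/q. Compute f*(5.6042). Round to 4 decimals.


The conjugate exponent q satisfies 1/p + 1/q = 1.
p = 2, so q = 2/(2 - 1) = 2.0
|y|^q = 5.6042^2.0 = 31.4071
f*(5.6042) = 31.4071 / 2.0 = 15.7035


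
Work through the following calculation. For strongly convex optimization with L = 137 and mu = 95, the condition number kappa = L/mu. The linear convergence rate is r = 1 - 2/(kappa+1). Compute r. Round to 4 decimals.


Step 1: Compute the condition number.
kappa = L/mu = 137/95 = 1.4421
Step 2: Compute the convergence rate.
r = 1 - 2/(kappa + 1) = 1 - 2*mu/(L + mu) = (L - mu)/(L + mu) = 42/232 = 0.181


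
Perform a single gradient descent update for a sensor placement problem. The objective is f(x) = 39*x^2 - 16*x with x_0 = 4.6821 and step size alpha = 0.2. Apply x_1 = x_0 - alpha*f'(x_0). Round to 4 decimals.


We compute the gradient at x_0 and apply the update.
f'(x) = 78*x - 16
f'(4.6821) = 78*4.6821 - 16 = 349.2038
x_1 = 4.6821 - 0.2*349.2038 = -65.1587


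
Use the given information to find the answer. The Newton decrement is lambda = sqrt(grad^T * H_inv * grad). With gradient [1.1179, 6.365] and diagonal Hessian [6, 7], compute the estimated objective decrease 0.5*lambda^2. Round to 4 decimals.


Step 1: H is diagonal, so H^(-1) * g = [0.1863, 0.9093].
Step 2: g^T H^(-1) g = sum_i g_i^2 / H_ii
  = (1.1179)^2/6 + (6.365)^2/7
  = 0.2083 + 5.7876 = 5.9959
Step 3: Objective decrease = 0.5 * g^T H^(-1) g = 2.9979


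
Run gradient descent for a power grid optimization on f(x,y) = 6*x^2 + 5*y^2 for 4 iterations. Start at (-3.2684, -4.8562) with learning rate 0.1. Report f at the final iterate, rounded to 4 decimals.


Gradient descent on f(x,y) = 6*x^2 + 5*y^2.
Starting point: (-3.2684, -4.8562), alpha = 0.1
Step 1: grad_x = 2*6*-3.2684 = -39.2208, grad_y = 2*5*-4.8562 = -48.562
  x_1 = -3.2684 - 0.1*-39.2208 = 0.6537
  y_1 = -4.8562 - 0.1*-48.562 = 0.0
Step 2: grad_x = 2*6*0.6537 = 7.8442, grad_y = 2*5*0.0 = 0.0
  x_2 = 0.6537 - 0.1*7.8442 = -0.1307
  y_2 = 0.0 - 0.1*0.0 = 0.0
Step 3: grad_x = 2*6*-0.1307 = -1.5688, grad_y = 2*5*0.0 = 0.0
  x_3 = -0.1307 - 0.1*-1.5688 = 0.0261
  y_3 = 0.0 - 0.1*0.0 = 0.0
Step 4: grad_x = 2*6*0.0261 = 0.3138, grad_y = 2*5*0.0 = 0.0
  x_4 = 0.0261 - 0.1*0.3138 = -0.0052
  y_4 = 0.0 - 0.1*0.0 = 0.0
f(-0.0052, 0.0) = 6*(-0.0052)^2 + 5*0.0^2 = 0.0002


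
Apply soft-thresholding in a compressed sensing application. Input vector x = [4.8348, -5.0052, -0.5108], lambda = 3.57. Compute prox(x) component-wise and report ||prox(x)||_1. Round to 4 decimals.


Soft-thresholding with lambda = 3.57:
prox(4.8348) = sign(4.8348)*max(|4.8348| - 3.57, 0) = 1.2648
prox(-5.0052) = sign(-5.0052)*max(|-5.0052| - 3.57, 0) = -1.4352
prox(-0.5108) = sign(-0.5108)*max(|-0.5108| - 3.57, 0) = 0.0
prox(x) = [1.2648, -1.4352, 0.0]
||prox(x)||_1 = 1.2648 + 1.4352 + 0.0 = 2.7


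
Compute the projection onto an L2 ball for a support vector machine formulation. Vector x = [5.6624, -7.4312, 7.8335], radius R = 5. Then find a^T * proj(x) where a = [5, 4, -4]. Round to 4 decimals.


Step 1: Compute ||x|| (intermediates to 6 decimals).
||x|| = sqrt(5.6624^2 + (-7.4312)^2 + 7.8335^2) = 12.192179
Step 2: Project.
Since ||x|| > R, scale = R/||x|| = 5/12.192179 = 0.410099, proj(x) = scale * x
proj(x) = [2.322145, -3.047528, 3.212511]
Step 3: Dot product.
a^T * proj(x) = 5*2.322145 + 4*(-3.047528) - 4*3.212511 = -13.4294


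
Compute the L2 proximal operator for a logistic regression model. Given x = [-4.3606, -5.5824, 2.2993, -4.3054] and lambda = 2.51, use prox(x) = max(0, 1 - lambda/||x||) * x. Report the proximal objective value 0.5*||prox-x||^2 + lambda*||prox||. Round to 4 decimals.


Step 1: Compute ||x||.
||x|| = 8.6024
Step 2: Compute scaling factor.
scale = max(0, 1 - 2.51/8.6024) = 0.7082
Step 3: prox(x) = [-3.0883, -3.9536, 1.6284, -3.0492]
||prox(x)|| = 6.0924
Step 4: Proximal objective.
0.5*||prox-x||^2 = 3.1501
lambda*||prox|| = 15.2919
Total = 18.442


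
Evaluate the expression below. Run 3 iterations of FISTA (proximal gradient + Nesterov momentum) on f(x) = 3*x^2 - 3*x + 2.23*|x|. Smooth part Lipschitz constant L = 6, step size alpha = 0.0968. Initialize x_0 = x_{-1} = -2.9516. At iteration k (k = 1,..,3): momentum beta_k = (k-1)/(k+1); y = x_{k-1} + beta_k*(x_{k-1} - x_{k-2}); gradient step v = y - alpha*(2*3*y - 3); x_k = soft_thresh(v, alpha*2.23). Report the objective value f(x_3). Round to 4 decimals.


FISTA on f(x) = 3*x^2 - 3*x + 2.23*|x|
L = 6, alpha = 0.0968
Iteration 1: beta = 0.0, y = -2.9516 + 0.0*(-2.9516 + 2.9516) = -2.9516
  grad(y) = -20.7096, v = y - alpha*grad = -0.9469
  prox(v) = soft_thresh(-0.9469, 0.2159) = -0.731
Iteration 2: beta = 0.3333, y = -0.731 + 0.3333*(-0.731 + 2.9516) = 0.0091
  grad(y) = -2.9452, v = y - alpha*grad = 0.2942
  prox(v) = soft_thresh(0.2942, 0.2159) = 0.0784
Iteration 3: beta = 0.5, y = 0.0784 + 0.5*(0.0784 + 0.731) = 0.4831
  grad(y) = -0.1016, v = y - alpha*grad = 0.4929
  prox(v) = soft_thresh(0.4929, 0.2159) = 0.277
f(x_3) = 3*0.277^2 - 3*0.277 + 2.23*|0.277| = 0.0169


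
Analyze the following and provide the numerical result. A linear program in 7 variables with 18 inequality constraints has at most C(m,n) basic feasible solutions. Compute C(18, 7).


Each vertex corresponds to some choice of n active constraints out of m, so the number of vertices is at most C(m, n) = m! / (n!(m-n)!).
m = 18, n = 7
Numerator: 18 * 17 * 16 * 15 * 14 * 13 * 12
Denominator: 7! = 5040
C(18, 7) = 31824


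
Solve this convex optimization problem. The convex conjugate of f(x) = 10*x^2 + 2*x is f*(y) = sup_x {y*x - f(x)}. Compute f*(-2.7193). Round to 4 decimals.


f*(y) = sup_x {y*x - a*x^2 - b*x} = sup_x {(y-b)*x - a*x^2}
FOC: (y - b) - 2a*x = 0 => x* = (y - b)/(2a)
x* = (-2.7193 - 2)/(2*10) = -0.236
f*(-2.7193) = (y-b)^2/(4a) = (-2.7193 - 2)^2/(4*10)
= 22.2718/40 = 0.5568


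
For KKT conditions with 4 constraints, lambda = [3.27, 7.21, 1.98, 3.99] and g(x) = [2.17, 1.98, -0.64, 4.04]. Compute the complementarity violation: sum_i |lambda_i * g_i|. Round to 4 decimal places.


KKT complementary slackness check:
lambda_1 * g_1 = 3.27 * 2.17 = 7.0959
lambda_2 * g_2 = 7.21 * 1.98 = 14.2758
lambda_3 * g_3 = 1.98 * -0.64 = -1.2672
lambda_4 * g_4 = 3.99 * 4.04 = 16.1196
Total violation = 7.0959 + 14.2758 + 1.2672 + 16.1196 = 38.7585


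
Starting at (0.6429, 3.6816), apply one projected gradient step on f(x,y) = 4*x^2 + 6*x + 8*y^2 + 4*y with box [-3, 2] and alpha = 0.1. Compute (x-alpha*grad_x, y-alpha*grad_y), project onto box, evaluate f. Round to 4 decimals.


Step 1: Compute gradient at (0.6429, 3.6816).
grad_x = 2*4*0.6429 + 6 = 11.1432
grad_y = 2*8*3.6816 + 4 = 62.9056
Step 2: Gradient step.
x_raw = 0.6429 - 0.1*11.1432 = -0.4714
y_raw = 3.6816 - 0.1*62.9056 = -2.609
Step 3: Project onto [-3, 2].
x_proj = clip(-0.4714) = -0.4714
y_proj = clip(-2.609) = -2.609
Step 4: Evaluate f.
f(-0.4714, -2.609) = 42.078


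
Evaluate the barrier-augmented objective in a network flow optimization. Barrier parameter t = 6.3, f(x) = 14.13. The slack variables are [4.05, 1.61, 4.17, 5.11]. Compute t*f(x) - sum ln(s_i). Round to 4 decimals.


Step 1: Compute log-barrier.
ln values: [1.3987, 0.4762, 1.4279, 1.6312]
phi = -(1.3987 + 0.4762 + 1.4279 + 1.6312) = -4.9341
Step 2: Compute augmented objective.
t*f(x) = 6.3*14.13 = 89.019
Total = 89.019 - 4.9341 = 84.0849


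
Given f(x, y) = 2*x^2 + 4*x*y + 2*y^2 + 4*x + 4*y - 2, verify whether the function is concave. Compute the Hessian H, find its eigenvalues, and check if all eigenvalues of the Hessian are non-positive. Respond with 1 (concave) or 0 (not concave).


The Hessian of f(x,y) = 2*x^2 + 4*x*y + 2*y^2 + 4*x + 4*y - 2 is:
H = [[4, 4], [4, 4]]
Trace = 4 + 4 = 8
Determinant = 4*4 - (4)^2 = 0
Discriminant = (8)^2 - 4*0 = 64.0
Eigenvalues: lambda_1 = 0.0, lambda_2 = 8.0
The function is not concave.

0


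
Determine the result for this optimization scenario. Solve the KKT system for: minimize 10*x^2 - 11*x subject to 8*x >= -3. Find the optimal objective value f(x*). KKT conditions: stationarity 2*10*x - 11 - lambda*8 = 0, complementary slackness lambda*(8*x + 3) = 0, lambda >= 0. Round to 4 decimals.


Step 1: Try lambda = 0 (constraint inactive).
Stationarity: 2*10*x - 11 = 0
x* = 11/(2*10) = 0.55
Check constraint: 8*0.55 = 4.4 >= -3 -- satisfied.
Step 2: Compute optimal value.
f(x*) = 10*0.55^2 - 11*0.55 = -3.025


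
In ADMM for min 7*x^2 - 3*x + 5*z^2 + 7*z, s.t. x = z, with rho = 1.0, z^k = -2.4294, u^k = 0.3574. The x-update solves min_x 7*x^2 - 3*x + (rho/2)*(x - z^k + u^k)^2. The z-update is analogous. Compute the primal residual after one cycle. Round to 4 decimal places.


ADMM iteration with rho = 1.0, z^k = -2.4294, u^k = 0.3574
Step 1: x-update.
Minimize 7*x^2 - 3*x + (1.0/2)*(x + 2.4294 + 0.3574)^2
FOC: (2*7 + 1.0)*x = 3 + 1.0*(-2.4294 - 0.3574)
x^{k+1} = 0.0142
Step 2: z-update.
Minimize 5*z^2 + 7*z + (1.0/2)*(0.0142 - z + 0.3574)^2
FOC: (2*5 + 1.0)*z = -7 + 1.0*(0.0142 + 0.3574)
z^{k+1} = -0.6026
Step 3: u-update.
u^{k+1} = 0.3574 + 0.0142 + 0.6026 = 0.9742
Step 4: Primal residual = |0.0142 + 0.6026| = 0.6168


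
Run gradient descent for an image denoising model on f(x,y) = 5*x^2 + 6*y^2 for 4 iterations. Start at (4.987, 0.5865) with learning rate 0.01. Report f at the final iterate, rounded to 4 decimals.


Gradient descent on f(x,y) = 5*x^2 + 6*y^2.
Starting point: (4.987, 0.5865), alpha = 0.01
Step 1: grad_x = 2*5*4.987 = 49.87, grad_y = 2*6*0.5865 = 7.038
  x_1 = 4.987 - 0.01*49.87 = 4.4883
  y_1 = 0.5865 - 0.01*7.038 = 0.5161
Step 2: grad_x = 2*5*4.4883 = 44.883, grad_y = 2*6*0.5161 = 6.1934
  x_2 = 4.4883 - 0.01*44.883 = 4.0395
  y_2 = 0.5161 - 0.01*6.1934 = 0.4542
Step 3: grad_x = 2*5*4.0395 = 40.3947, grad_y = 2*6*0.4542 = 5.4502
  x_3 = 4.0395 - 0.01*40.3947 = 3.6355
  y_3 = 0.4542 - 0.01*5.4502 = 0.3997
Step 4: grad_x = 2*5*3.6355 = 36.3552, grad_y = 2*6*0.3997 = 4.7962
  x_4 = 3.6355 - 0.01*36.3552 = 3.272
  y_4 = 0.3997 - 0.01*4.7962 = 0.3517
f(3.272, 0.3517) = 5*3.272^2 + 6*0.3517^2 = 54.2712


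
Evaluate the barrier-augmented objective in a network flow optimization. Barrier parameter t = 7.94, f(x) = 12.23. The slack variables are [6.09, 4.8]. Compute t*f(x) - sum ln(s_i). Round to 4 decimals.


Step 1: Compute log-barrier.
ln values: [1.8066, 1.5686]
phi = -(1.8066 + 1.5686) = -3.3753
Step 2: Compute augmented objective.
t*f(x) = 7.94*12.23 = 97.1062
Total = 97.1062 - 3.3753 = 93.7309


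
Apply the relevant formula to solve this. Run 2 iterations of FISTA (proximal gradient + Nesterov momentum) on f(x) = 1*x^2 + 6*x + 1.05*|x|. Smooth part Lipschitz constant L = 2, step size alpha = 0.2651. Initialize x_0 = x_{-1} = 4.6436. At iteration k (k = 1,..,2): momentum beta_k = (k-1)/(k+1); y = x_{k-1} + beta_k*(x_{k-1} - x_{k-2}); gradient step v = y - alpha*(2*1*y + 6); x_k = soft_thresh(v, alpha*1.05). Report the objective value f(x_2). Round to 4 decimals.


FISTA on f(x) = 1*x^2 + 6*x + 1.05*|x|
L = 2, alpha = 0.2651
Iteration 1: beta = 0.0, y = 4.6436 + 0.0*(4.6436 - 4.6436) = 4.6436
  grad(y) = 15.2872, v = y - alpha*grad = 0.591
  prox(v) = soft_thresh(0.591, 0.2784) = 0.3126
Iteration 2: beta = 0.3333, y = 0.3126 + 0.3333*(0.3126 - 4.6436) = -1.1311
  grad(y) = 3.7379, v = y - alpha*grad = -2.122
  prox(v) = soft_thresh(-2.122, 0.2784) = -1.8436
f(x_2) = 1*(-1.8436)^2 + 6*(-1.8436) + 1.05*|-1.8436| = -5.727


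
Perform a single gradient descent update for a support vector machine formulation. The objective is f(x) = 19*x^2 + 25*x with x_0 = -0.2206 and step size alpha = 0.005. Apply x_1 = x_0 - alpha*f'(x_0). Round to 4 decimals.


We compute the gradient at x_0 and apply the update.
f'(x) = 38*x + 25
f'(-0.2206) = 38*-0.2206 + 25 = 16.6172
x_1 = -0.2206 - 0.005*16.6172 = -0.3037


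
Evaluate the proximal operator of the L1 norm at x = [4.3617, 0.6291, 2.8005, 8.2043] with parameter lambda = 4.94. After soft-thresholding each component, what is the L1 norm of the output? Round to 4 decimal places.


Soft-thresholding with lambda = 4.94:
prox(4.3617) = sign(4.3617)*max(|4.3617| - 4.94, 0) = 0.0
prox(0.6291) = sign(0.6291)*max(|0.6291| - 4.94, 0) = 0.0
prox(2.8005) = sign(2.8005)*max(|2.8005| - 4.94, 0) = 0.0
prox(8.2043) = sign(8.2043)*max(|8.2043| - 4.94, 0) = 3.2643
prox(x) = [0.0, 0.0, 0.0, 3.2643]
||prox(x)||_1 = 0.0 + 0.0 + 0.0 + 3.2643 = 3.2643
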